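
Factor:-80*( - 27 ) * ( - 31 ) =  - 2^4 * 3^3*5^1 * 31^1 = -66960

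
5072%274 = 140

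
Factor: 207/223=3^2*23^1*223^ ( -1 )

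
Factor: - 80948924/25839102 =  - 2^1*3^( - 1 )*7^1*107^1*659^1*105037^(  -  1) = - 987182/315111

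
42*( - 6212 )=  - 260904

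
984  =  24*41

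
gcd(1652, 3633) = 7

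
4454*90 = 400860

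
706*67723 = 47812438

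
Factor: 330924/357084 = 3^(- 1) * 7^( - 1)*11^1 * 13^(-1 )  *  23^1 = 253/273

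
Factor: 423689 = 7^1*  60527^1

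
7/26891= 7/26891  =  0.00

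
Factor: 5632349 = 103^1*149^1*367^1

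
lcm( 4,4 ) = 4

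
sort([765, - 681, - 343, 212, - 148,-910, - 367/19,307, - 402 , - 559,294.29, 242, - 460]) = [ - 910,-681, - 559, - 460, - 402, - 343, - 148,-367/19, 212, 242, 294.29, 307, 765]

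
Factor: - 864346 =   -  2^1*7^1*107^1*577^1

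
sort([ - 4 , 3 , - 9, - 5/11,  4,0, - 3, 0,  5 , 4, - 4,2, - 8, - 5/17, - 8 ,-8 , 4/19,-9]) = [ - 9, - 9, - 8,-8,-8, - 4, - 4,-3, - 5/11, - 5/17, 0, 0 , 4/19,  2, 3, 4, 4,5]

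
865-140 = 725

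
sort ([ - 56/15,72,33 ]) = [ - 56/15, 33, 72] 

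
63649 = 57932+5717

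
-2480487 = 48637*( - 51 ) 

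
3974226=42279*94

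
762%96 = 90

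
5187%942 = 477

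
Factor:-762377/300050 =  - 2^(-1 )*5^( - 2) * 7^1*11^1*17^( - 1 )*353^(  -  1 )*9901^1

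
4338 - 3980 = 358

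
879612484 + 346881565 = 1226494049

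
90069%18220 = 17189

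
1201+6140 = 7341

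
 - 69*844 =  - 58236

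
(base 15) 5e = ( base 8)131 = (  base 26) 3b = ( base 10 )89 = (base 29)32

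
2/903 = 2/903 = 0.00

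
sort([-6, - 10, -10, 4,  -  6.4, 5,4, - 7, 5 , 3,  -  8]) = [-10, - 10, - 8, - 7, - 6.4, - 6, 3, 4, 4, 5, 5]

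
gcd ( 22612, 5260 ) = 4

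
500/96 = 5+5/24 = 5.21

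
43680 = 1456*30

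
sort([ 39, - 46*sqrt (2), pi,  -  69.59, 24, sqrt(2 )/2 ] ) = [ -69.59, - 46*sqrt ( 2),sqrt(2) /2, pi,24 , 39] 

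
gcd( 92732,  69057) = 1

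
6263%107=57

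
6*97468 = 584808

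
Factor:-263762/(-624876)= 2^( - 1) * 3^( -1 )*7^( - 1) * 173^(  -  1)*3067^1=   3067/7266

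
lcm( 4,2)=4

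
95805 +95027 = 190832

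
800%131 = 14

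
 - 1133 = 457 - 1590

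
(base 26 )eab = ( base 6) 113023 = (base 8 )23007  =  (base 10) 9735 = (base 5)302420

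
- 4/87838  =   - 2/43919  =  - 0.00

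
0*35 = 0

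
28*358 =10024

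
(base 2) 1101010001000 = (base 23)CJ7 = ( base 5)204132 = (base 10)6792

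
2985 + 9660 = 12645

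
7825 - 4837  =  2988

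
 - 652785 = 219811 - 872596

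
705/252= 235/84 = 2.80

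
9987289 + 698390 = 10685679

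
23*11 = 253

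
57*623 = 35511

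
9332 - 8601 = 731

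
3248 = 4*812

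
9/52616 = 9/52616  =  0.00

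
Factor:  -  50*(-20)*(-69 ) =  - 2^3*3^1 * 5^3 * 23^1 = -  69000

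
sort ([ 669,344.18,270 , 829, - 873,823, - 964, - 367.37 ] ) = [-964 ,-873,-367.37, 270, 344.18,669, 823,  829 ] 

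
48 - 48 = 0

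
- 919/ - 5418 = 919/5418 = 0.17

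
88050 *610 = 53710500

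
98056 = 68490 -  - 29566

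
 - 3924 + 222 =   -  3702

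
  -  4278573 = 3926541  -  8205114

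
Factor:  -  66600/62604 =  -50/47 =- 2^1*  5^2*47^( - 1)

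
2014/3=2014/3 = 671.33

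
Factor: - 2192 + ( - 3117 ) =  - 5309 = - 5309^1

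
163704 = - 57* ( - 2872) 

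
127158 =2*63579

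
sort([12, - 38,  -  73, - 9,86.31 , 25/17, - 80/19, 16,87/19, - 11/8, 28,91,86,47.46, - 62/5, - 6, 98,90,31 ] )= [ - 73, - 38, - 62/5, - 9 ,-6, - 80/19,-11/8,25/17, 87/19, 12,16, 28, 31,47.46,86, 86.31,90,91,98]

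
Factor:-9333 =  - 3^2 * 17^1 * 61^1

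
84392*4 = 337568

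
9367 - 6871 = 2496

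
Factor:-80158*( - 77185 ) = 2^1*5^1*13^1*43^1*359^1*3083^1 = 6186995230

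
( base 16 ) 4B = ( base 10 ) 75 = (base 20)3f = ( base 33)29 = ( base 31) 2D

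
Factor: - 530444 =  - 2^2* 132611^1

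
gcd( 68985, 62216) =7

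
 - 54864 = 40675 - 95539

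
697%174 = 1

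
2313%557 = 85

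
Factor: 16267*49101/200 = 798725967/200 = 2^( - 3 ) * 3^1*  5^(  -  2)*13^1*1259^1*16267^1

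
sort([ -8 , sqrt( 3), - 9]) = [ - 9, - 8,sqrt( 3 )]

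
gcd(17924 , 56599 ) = 1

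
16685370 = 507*32910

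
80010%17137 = 11462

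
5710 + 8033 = 13743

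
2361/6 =787/2 = 393.50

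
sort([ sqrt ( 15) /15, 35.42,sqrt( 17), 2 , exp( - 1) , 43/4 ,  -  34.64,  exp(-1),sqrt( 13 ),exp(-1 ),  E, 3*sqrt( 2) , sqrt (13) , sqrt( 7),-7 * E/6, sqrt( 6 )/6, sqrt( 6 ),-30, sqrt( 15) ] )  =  [ - 34.64, -30, - 7 *E/6, sqrt( 15) /15, exp( - 1) , exp(-1 ), exp(  -  1),sqrt(6)/6, 2, sqrt( 6), sqrt(7)  ,  E, sqrt( 13 ),sqrt( 13), sqrt( 15), sqrt( 17), 3*sqrt( 2), 43/4, 35.42 ] 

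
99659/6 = 16609 + 5/6 = 16609.83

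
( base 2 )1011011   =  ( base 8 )133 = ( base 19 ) 4F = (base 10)91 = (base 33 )2p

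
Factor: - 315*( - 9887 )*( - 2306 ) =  -2^1*3^2 *5^1 * 7^1  *  1153^1*9887^1= - 7181817930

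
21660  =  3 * 7220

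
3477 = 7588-4111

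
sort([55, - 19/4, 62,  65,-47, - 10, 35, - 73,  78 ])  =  [ - 73 , - 47, - 10, - 19/4,35,55,62,65,78]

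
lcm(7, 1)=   7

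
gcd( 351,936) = 117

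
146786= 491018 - 344232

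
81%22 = 15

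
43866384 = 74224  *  591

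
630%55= 25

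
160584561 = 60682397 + 99902164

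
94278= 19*4962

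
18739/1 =18739=18739.00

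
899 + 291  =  1190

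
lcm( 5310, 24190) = 217710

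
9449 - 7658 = 1791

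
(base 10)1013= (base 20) 2AD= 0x3F5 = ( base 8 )1765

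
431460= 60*7191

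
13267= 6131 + 7136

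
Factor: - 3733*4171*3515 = -5^1*19^1*37^1*43^1 * 97^1*3733^1 = - 54729755645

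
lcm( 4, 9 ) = 36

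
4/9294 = 2/4647 = 0.00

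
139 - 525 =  - 386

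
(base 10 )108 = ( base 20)58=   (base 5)413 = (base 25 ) 48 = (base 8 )154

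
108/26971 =108/26971= 0.00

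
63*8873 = 558999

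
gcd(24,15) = 3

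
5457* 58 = 316506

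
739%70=39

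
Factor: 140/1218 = 10/87 =2^1*3^( - 1)*5^1*29^( - 1)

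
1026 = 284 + 742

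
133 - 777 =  - 644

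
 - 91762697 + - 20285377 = -112048074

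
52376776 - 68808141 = -16431365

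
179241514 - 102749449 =76492065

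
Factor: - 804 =-2^2 * 3^1* 67^1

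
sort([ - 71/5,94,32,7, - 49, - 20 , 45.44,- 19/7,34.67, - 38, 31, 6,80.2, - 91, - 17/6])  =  [ - 91 ,-49, - 38,  -  20, - 71/5, - 17/6,-19/7, 6,7,31, 32, 34.67, 45.44,80.2,94 ] 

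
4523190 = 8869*510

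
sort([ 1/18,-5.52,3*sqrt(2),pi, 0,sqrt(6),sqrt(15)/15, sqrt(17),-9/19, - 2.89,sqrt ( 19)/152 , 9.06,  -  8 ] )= [ - 8,-5.52 ,-2.89,  -  9/19,0 , sqrt(19)/152 , 1/18, sqrt( 15)/15, sqrt(6), pi, sqrt(17),3*sqrt(2),9.06 ] 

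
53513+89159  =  142672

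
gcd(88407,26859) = 3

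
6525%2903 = 719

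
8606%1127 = 717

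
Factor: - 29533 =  - 7^1 * 4219^1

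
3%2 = 1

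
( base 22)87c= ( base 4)333012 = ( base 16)fc6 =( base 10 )4038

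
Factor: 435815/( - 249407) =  - 5^1*17^ ( - 2 )*101^1  =  - 505/289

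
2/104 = 1/52=0.02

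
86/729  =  86/729=0.12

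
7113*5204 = 37016052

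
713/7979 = 713/7979 = 0.09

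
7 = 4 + 3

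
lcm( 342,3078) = 3078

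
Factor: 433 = 433^1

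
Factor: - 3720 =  - 2^3*3^1  *  5^1 *31^1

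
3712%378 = 310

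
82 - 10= 72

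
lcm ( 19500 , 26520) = 663000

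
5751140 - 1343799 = 4407341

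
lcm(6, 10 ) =30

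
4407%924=711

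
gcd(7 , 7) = 7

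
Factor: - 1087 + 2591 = 2^5*47^1 = 1504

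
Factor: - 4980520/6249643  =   -2^3* 5^1 * 367^( - 1)*17029^( - 1) * 124513^1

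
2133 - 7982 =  - 5849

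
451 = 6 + 445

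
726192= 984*738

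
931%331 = 269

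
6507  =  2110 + 4397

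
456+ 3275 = 3731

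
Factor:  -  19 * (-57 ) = 1083 = 3^1 * 19^2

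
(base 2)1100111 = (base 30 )3d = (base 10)103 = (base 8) 147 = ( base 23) 4B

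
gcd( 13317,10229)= 193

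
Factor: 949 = 13^1*73^1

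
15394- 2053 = 13341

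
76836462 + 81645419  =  158481881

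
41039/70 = 41039/70 = 586.27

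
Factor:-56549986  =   - 2^1 * 37^1* 764189^1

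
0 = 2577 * 0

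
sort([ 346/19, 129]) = [346/19, 129]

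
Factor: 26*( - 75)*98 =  - 191100=- 2^2 * 3^1 * 5^2*7^2 * 13^1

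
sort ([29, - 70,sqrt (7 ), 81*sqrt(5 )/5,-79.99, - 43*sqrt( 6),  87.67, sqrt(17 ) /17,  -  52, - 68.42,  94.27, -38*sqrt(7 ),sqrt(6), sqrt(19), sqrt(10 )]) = [ - 43*sqrt(6), - 38*sqrt (7), - 79.99,-70,-68.42, - 52, sqrt( 17 ) /17 , sqrt(6 ), sqrt ( 7), sqrt(10), sqrt (19 ),29,  81*sqrt (5 ) /5 , 87.67,  94.27]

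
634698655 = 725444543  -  90745888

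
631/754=631/754 =0.84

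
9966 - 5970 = 3996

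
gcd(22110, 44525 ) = 5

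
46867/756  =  61 + 751/756= 61.99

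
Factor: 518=2^1*7^1 * 37^1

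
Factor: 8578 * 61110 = 524201580 =2^2 * 3^2*5^1*7^1*97^1 * 4289^1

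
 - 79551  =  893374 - 972925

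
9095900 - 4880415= 4215485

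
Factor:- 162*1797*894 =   -  2^2*3^6*149^1*599^1=- 260255916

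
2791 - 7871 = -5080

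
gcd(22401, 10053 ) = 9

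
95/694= 95/694 = 0.14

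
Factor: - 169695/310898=-405/742 = - 2^( - 1 ) * 3^4 *5^1*7^(  -  1)*53^ ( - 1)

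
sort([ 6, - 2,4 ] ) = [ - 2, 4,6]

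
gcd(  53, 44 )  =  1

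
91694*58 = 5318252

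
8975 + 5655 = 14630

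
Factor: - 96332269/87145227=- 3^(- 4)*11^1*13^(-1 )*569^1*15391^1 * 82759^(-1)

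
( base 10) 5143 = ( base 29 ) 63A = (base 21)bdj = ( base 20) CH3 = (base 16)1417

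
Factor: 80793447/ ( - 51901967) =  - 3^1*7^1*13^( - 1 )*29^( - 1 )*31^( - 1 )*769^1*4441^( - 1)*5003^1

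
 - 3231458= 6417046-9648504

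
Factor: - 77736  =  -2^3*3^1*41^1*79^1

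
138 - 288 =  - 150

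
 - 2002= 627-2629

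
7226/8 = 903  +  1/4 = 903.25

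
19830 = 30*661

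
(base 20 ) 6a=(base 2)10000010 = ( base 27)4m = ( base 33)3v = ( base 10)130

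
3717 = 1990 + 1727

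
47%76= 47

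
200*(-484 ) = -96800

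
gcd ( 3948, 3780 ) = 84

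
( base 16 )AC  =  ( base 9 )211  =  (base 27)6A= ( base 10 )172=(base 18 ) 9A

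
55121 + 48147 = 103268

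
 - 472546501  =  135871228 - 608417729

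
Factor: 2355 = 3^1*5^1 *157^1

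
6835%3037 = 761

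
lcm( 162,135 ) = 810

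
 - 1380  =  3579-4959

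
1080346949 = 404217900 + 676129049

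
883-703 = 180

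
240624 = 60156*4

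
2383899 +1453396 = 3837295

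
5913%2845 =223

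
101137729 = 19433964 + 81703765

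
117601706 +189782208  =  307383914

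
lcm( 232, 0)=0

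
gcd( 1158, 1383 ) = 3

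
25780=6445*4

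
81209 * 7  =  568463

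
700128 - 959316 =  - 259188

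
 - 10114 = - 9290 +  - 824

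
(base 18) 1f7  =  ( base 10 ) 601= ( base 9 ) 737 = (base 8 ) 1131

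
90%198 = 90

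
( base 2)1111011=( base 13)96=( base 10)123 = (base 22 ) 5D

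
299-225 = 74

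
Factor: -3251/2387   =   - 7^(-1)*11^(-1)*31^( - 1 )*3251^1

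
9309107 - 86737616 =  -  77428509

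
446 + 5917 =6363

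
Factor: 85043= 7^1*12149^1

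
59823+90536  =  150359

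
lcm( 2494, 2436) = 104748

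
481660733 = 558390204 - 76729471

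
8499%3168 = 2163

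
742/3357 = 742/3357 = 0.22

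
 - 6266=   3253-9519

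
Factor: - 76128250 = -2^1*5^3*11^1*19^1 * 31^1 * 47^1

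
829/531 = 1+298/531 = 1.56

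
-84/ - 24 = 3+1/2 = 3.50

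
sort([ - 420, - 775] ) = [-775, - 420]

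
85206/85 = 1002 + 36/85 = 1002.42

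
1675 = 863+812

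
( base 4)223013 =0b101011000111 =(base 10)2759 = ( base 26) 423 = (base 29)384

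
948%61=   33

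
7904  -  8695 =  - 791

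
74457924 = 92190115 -17732191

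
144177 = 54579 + 89598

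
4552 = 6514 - 1962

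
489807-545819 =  - 56012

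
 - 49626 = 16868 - 66494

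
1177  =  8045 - 6868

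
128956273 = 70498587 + 58457686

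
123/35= 3 + 18/35=3.51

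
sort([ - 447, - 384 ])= [-447, - 384]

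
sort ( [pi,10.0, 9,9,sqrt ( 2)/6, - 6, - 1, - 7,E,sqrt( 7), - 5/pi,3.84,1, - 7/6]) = [ - 7, - 6, - 5/pi, - 7/6, - 1,sqrt( 2)/6,1,sqrt(7),E,pi, 3.84,9 , 9,10.0]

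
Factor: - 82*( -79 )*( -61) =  - 2^1*41^1*61^1*79^1 = - 395158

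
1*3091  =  3091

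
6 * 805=4830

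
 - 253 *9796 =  -2478388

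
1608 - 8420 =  - 6812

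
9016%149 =76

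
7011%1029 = 837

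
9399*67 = 629733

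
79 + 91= 170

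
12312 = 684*18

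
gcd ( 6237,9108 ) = 99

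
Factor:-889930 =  - 2^1*5^1*88993^1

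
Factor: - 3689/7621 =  - 7^1*17^1*31^1*7621^( - 1) 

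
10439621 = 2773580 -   -  7666041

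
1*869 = 869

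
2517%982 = 553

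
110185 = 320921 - 210736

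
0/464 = 0 = 0.00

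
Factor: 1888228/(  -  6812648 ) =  - 2^(-1 )*17^(-1)*50093^( - 1 )*472057^1 = - 472057/1703162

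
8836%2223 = 2167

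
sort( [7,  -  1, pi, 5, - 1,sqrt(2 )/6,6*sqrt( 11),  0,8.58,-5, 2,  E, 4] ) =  [ - 5,-1, - 1, 0,sqrt ( 2 ) /6, 2,E, pi,4,  5,  7, 8.58,  6* sqrt(11)] 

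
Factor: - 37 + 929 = 892 = 2^2*223^1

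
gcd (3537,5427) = 27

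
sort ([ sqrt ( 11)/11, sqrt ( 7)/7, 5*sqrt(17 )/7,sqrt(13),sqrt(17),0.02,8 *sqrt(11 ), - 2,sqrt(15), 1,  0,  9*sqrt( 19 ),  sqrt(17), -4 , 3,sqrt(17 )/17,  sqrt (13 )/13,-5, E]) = [ - 5,  -  4,-2, 0,0.02,  sqrt(17)/17,sqrt( 13)/13,sqrt ( 11)/11,sqrt( 7 )/7, 1, E,5 *sqrt(17)/7,3,  sqrt(13 ), sqrt (15 ),sqrt(17),sqrt(17) , 8*sqrt(11),9*sqrt ( 19) ]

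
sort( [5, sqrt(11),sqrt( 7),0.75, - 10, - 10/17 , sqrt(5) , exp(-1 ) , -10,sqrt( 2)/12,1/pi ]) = [ - 10, - 10,- 10/17,  sqrt( 2 ) /12,1/pi , exp ( - 1), 0.75,sqrt (5), sqrt(7),sqrt( 11),5]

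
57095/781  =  73 + 82/781=73.10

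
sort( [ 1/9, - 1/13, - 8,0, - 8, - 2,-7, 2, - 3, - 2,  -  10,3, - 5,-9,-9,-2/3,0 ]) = [ - 10, - 9,-9, - 8,  -  8,-7,-5, - 3,- 2, - 2 ,-2/3, - 1/13, 0, 0,1/9,2, 3 ]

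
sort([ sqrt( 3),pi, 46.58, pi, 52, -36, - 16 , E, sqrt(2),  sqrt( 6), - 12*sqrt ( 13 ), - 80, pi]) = [ - 80, - 12 * sqrt( 13), - 36, - 16,sqrt(2),sqrt( 3 ),sqrt(6),E,  pi, pi,  pi,46.58,  52]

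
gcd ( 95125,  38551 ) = 1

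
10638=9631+1007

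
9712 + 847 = 10559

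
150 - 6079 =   -  5929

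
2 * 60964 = 121928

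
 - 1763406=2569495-4332901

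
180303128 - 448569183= - 268266055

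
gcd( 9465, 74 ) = 1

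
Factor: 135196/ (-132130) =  - 2^1*5^ ( - 1)*181^ ( - 1) * 463^1 = - 926/905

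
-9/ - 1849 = 9/1849 =0.00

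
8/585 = 8/585 = 0.01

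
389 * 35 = 13615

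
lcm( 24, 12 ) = 24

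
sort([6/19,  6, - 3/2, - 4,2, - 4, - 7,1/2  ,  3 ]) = [ -7,-4, - 4, - 3/2, 6/19,1/2,2,3,6]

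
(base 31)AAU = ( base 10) 9950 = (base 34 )8KM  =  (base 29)bo3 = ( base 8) 23336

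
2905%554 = 135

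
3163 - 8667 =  - 5504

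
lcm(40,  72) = 360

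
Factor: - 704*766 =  - 539264  =  - 2^7 * 11^1*383^1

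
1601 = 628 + 973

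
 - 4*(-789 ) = 3156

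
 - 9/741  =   - 3/247 = - 0.01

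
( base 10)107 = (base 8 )153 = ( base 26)43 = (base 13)83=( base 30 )3H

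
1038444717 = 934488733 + 103955984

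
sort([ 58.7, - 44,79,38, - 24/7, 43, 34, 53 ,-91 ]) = [  -  91, - 44, - 24/7, 34,38, 43, 53, 58.7, 79]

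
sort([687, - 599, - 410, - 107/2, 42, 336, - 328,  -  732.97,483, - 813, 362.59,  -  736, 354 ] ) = [ - 813 , - 736, - 732.97, - 599, - 410, - 328, - 107/2, 42,336, 354,362.59,483, 687 ]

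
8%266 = 8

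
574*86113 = 49428862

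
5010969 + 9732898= 14743867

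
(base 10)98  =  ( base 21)4E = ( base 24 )42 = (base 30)38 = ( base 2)1100010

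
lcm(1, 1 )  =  1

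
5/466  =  5/466= 0.01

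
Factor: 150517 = 150517^1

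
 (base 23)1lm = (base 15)48E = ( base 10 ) 1034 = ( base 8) 2012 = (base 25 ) 1G9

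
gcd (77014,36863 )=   1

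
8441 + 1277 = 9718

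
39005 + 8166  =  47171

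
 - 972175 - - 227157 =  - 745018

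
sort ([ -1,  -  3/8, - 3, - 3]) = [ - 3,- 3,-1,-3/8]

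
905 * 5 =4525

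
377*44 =16588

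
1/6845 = 1/6845 =0.00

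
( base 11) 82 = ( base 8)132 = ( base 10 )90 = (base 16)5A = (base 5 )330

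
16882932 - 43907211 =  - 27024279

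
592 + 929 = 1521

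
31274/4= 15637/2 = 7818.50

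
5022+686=5708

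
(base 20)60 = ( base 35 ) 3F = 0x78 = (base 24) 50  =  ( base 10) 120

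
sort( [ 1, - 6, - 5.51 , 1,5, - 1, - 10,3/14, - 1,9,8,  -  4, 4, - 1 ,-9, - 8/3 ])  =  [-10, - 9,-6,-5.51,- 4, - 8/3, - 1,  -  1, - 1, 3/14, 1,1,4, 5, 8, 9 ]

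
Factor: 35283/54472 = 57/88 = 2^(  -  3 ) * 3^1 *11^( - 1) * 19^1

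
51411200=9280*5540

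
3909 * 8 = 31272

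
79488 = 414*192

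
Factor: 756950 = 2^1*5^2*15139^1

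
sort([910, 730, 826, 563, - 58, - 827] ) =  [ - 827, - 58 , 563,730, 826,910 ]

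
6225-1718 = 4507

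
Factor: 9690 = 2^1*3^1*5^1*17^1*19^1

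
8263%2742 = 37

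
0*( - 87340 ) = 0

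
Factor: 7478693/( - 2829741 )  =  -3^( - 1)*79^1*137^1*661^(-1)*691^1*1427^(  -  1 ) 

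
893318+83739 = 977057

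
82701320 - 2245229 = 80456091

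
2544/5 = 508  +  4/5  =  508.80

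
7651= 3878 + 3773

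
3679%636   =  499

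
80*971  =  77680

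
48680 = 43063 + 5617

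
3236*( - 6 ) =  - 19416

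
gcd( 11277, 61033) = 7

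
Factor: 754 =2^1*13^1*29^1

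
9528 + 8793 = 18321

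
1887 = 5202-3315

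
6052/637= 9 + 319/637 = 9.50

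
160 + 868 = 1028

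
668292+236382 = 904674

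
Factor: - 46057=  - 11^1*53^1*79^1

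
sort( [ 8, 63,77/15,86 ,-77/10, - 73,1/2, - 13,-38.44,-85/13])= [  -  73, - 38.44, - 13,-77/10,-85/13,  1/2, 77/15,8, 63,86 ]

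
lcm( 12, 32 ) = 96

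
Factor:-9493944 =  - 2^3*3^1 *395581^1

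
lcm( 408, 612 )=1224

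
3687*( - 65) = -239655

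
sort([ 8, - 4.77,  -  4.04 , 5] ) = [  -  4.77 ,  -  4.04, 5, 8]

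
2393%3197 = 2393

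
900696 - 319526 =581170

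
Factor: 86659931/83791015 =5^( - 1 )*7^(-1 )*11^( - 1 )*17^1*19^1*103^(- 1 )*2113^( - 1)*268297^1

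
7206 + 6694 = 13900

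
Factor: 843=3^1*281^1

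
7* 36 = 252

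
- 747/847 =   -  1 + 100/847 = - 0.88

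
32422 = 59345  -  26923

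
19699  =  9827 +9872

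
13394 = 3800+9594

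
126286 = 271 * 466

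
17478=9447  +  8031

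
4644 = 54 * 86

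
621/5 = 124 + 1/5 = 124.20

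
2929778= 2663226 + 266552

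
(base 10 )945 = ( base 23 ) 1i2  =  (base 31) uf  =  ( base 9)1260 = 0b1110110001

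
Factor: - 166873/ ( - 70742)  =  2^( - 1)*163^( - 1 )*769^1 = 769/326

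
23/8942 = 23/8942= 0.00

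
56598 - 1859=54739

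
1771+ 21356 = 23127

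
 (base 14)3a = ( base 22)28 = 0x34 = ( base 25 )22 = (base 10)52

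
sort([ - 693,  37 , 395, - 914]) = [ - 914, - 693, 37,395]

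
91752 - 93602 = -1850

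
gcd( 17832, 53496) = 17832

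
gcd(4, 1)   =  1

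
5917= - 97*( - 61 )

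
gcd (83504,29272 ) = 8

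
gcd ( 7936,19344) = 496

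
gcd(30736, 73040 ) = 16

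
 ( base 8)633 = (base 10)411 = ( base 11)344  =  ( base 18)14F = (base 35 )bq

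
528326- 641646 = -113320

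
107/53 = 2 + 1/53 = 2.02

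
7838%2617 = 2604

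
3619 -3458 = 161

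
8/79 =8/79 = 0.10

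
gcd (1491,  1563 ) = 3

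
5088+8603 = 13691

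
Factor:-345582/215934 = -3^1 * 17^( - 1)*29^(  -  1 )*263^1 = - 789/493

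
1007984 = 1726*584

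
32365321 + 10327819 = 42693140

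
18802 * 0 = 0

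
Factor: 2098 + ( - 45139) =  - 3^1 * 14347^1 = - 43041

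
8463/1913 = 8463/1913 = 4.42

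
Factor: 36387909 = 3^2 * 23^1 *37^1  *4751^1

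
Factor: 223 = 223^1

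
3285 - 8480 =  -  5195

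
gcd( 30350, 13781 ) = 1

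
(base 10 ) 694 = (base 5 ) 10234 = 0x2B6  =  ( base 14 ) 378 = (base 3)221201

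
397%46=29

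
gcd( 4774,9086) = 154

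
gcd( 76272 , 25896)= 24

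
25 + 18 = 43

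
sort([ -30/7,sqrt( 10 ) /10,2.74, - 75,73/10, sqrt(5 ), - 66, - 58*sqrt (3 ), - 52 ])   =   [ - 58 *sqrt( 3), - 75, - 66, - 52,-30/7,sqrt( 10)/10,sqrt( 5), 2.74, 73/10 ] 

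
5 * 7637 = 38185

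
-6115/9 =-680 + 5/9 = - 679.44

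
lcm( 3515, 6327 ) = 31635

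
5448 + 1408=6856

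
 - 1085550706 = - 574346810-511203896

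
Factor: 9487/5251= 53^1*59^( - 1)*89^( - 1) *179^1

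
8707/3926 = 2 + 855/3926 = 2.22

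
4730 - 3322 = 1408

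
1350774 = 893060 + 457714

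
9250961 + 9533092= 18784053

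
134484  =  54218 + 80266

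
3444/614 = 1722/307 = 5.61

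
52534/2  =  26267 = 26267.00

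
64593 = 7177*9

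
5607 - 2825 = 2782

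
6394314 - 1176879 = 5217435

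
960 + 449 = 1409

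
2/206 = 1/103 = 0.01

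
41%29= 12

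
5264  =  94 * 56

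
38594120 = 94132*410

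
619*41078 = 25427282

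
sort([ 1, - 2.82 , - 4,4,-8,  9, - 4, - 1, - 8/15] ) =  [ - 8,-4,  -  4, - 2.82,- 1, - 8/15,1,4,9]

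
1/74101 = 1/74101 = 0.00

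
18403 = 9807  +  8596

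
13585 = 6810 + 6775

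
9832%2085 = 1492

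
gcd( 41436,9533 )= 1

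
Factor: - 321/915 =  - 107/305 = - 5^( - 1)*  61^( - 1 ) * 107^1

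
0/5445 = 0 = 0.00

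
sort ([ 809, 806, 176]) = [ 176, 806 , 809]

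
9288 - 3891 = 5397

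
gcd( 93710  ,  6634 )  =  2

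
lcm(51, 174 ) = 2958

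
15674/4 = 3918 + 1/2 = 3918.50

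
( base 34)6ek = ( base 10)7432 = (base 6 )54224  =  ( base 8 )16410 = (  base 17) 18c3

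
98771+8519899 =8618670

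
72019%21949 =6172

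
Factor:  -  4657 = - 4657^1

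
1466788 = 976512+490276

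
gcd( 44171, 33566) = 1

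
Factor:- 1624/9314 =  - 812/4657= - 2^2* 7^1*29^1 *4657^( - 1)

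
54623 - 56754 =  - 2131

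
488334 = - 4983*( - 98 )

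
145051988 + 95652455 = 240704443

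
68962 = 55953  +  13009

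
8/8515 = 8/8515 = 0.00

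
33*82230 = 2713590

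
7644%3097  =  1450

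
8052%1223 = 714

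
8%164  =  8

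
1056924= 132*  8007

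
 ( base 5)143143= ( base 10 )6048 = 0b1011110100000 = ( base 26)8OG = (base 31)693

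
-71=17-88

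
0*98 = 0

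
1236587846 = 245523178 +991064668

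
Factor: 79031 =79031^1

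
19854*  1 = 19854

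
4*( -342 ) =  - 1368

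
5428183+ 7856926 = 13285109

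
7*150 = 1050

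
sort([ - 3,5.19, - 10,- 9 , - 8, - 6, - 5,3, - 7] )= [ - 10, - 9 ,  -  8 , - 7,-6,-5, - 3, 3,5.19 ] 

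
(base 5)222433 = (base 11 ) 5A03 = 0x1ebc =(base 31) 85p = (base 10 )7868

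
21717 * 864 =18763488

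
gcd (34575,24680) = 5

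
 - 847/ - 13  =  65  +  2/13 = 65.15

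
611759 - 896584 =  - 284825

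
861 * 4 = 3444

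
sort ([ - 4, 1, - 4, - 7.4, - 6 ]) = [ - 7.4,  -  6,  -  4,-4, 1]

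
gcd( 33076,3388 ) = 4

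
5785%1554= 1123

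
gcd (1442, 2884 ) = 1442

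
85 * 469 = 39865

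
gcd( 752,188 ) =188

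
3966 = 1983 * 2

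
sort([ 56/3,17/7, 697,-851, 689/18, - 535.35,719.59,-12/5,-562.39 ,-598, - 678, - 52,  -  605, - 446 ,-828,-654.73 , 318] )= [ - 851, - 828, - 678,- 654.73,-605, - 598,-562.39,-535.35,-446, - 52, - 12/5,17/7, 56/3 , 689/18,318,697,719.59]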